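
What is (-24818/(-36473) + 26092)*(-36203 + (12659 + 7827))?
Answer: -14957528375478/36473 ≈ -4.1010e+8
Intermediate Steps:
(-24818/(-36473) + 26092)*(-36203 + (12659 + 7827)) = (-24818*(-1/36473) + 26092)*(-36203 + 20486) = (24818/36473 + 26092)*(-15717) = (951678334/36473)*(-15717) = -14957528375478/36473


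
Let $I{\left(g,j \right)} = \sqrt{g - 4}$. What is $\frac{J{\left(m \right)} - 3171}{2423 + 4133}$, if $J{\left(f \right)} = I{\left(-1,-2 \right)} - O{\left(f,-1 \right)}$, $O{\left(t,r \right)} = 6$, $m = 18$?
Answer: $- \frac{3177}{6556} + \frac{i \sqrt{5}}{6556} \approx -0.48459 + 0.00034107 i$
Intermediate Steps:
$I{\left(g,j \right)} = \sqrt{-4 + g}$
$J{\left(f \right)} = -6 + i \sqrt{5}$ ($J{\left(f \right)} = \sqrt{-4 - 1} - 6 = \sqrt{-5} - 6 = i \sqrt{5} - 6 = -6 + i \sqrt{5}$)
$\frac{J{\left(m \right)} - 3171}{2423 + 4133} = \frac{\left(-6 + i \sqrt{5}\right) - 3171}{2423 + 4133} = \frac{-3177 + i \sqrt{5}}{6556} = \left(-3177 + i \sqrt{5}\right) \frac{1}{6556} = - \frac{3177}{6556} + \frac{i \sqrt{5}}{6556}$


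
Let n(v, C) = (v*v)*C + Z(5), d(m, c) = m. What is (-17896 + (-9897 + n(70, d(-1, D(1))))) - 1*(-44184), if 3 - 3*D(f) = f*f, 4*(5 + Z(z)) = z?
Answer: 45949/4 ≈ 11487.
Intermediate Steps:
Z(z) = -5 + z/4
D(f) = 1 - f**2/3 (D(f) = 1 - f*f/3 = 1 - f**2/3)
n(v, C) = -15/4 + C*v**2 (n(v, C) = (v*v)*C + (-5 + (1/4)*5) = v**2*C + (-5 + 5/4) = C*v**2 - 15/4 = -15/4 + C*v**2)
(-17896 + (-9897 + n(70, d(-1, D(1))))) - 1*(-44184) = (-17896 + (-9897 + (-15/4 - 1*70**2))) - 1*(-44184) = (-17896 + (-9897 + (-15/4 - 1*4900))) + 44184 = (-17896 + (-9897 + (-15/4 - 4900))) + 44184 = (-17896 + (-9897 - 19615/4)) + 44184 = (-17896 - 59203/4) + 44184 = -130787/4 + 44184 = 45949/4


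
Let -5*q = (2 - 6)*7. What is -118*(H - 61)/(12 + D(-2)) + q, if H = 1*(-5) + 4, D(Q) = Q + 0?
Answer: 3686/5 ≈ 737.20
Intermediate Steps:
D(Q) = Q
H = -1 (H = -5 + 4 = -1)
q = 28/5 (q = -(2 - 6)*7/5 = -(-4)*7/5 = -⅕*(-28) = 28/5 ≈ 5.6000)
-118*(H - 61)/(12 + D(-2)) + q = -118*(-1 - 61)/(12 - 2) + 28/5 = -(-7316)/10 + 28/5 = -118*(-31/5) + 28/5 = 3658/5 + 28/5 = 3686/5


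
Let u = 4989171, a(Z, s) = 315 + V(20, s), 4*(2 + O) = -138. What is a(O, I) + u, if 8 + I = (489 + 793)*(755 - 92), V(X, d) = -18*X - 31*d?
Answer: -21359572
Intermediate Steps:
V(X, d) = -31*d - 18*X
O = -73/2 (O = -2 + (1/4)*(-138) = -2 - 69/2 = -73/2 ≈ -36.500)
I = 849958 (I = -8 + (489 + 793)*(755 - 92) = -8 + 1282*663 = -8 + 849966 = 849958)
a(Z, s) = -45 - 31*s (a(Z, s) = 315 + (-31*s - 18*20) = 315 + (-31*s - 360) = 315 + (-360 - 31*s) = -45 - 31*s)
a(O, I) + u = (-45 - 31*849958) + 4989171 = (-45 - 26348698) + 4989171 = -26348743 + 4989171 = -21359572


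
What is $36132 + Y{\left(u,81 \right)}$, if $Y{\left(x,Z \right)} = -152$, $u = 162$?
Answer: $35980$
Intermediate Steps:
$36132 + Y{\left(u,81 \right)} = 36132 - 152 = 35980$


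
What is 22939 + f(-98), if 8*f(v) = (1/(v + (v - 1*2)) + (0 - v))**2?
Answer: 7570880857/313632 ≈ 24139.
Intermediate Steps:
f(v) = (1/(-2 + 2*v) - v)**2/8 (f(v) = (1/(v + (v - 1*2)) + (0 - v))**2/8 = (1/(v + (v - 2)) - v)**2/8 = (1/(v + (-2 + v)) - v)**2/8 = (1/(-2 + 2*v) - v)**2/8)
22939 + f(-98) = 22939 + (1 - 2*(-98)**2 + 2*(-98))**2/(32*(-1 - 98)**2) = 22939 + (1/32)*(1 - 2*9604 - 196)**2/(-99)**2 = 22939 + (1/32)*(1/9801)*(1 - 19208 - 196)**2 = 22939 + (1/32)*(1/9801)*(-19403)**2 = 22939 + (1/32)*(1/9801)*376476409 = 22939 + 376476409/313632 = 7570880857/313632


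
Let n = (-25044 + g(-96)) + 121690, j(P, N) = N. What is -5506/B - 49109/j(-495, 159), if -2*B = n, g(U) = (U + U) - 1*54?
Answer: -1183089173/3831900 ≈ -308.75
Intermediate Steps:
g(U) = -54 + 2*U (g(U) = 2*U - 54 = -54 + 2*U)
n = 96400 (n = (-25044 + (-54 + 2*(-96))) + 121690 = (-25044 + (-54 - 192)) + 121690 = (-25044 - 246) + 121690 = -25290 + 121690 = 96400)
B = -48200 (B = -1/2*96400 = -48200)
-5506/B - 49109/j(-495, 159) = -5506/(-48200) - 49109/159 = -5506*(-1/48200) - 49109*1/159 = 2753/24100 - 49109/159 = -1183089173/3831900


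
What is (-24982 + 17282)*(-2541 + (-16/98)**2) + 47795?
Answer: 6727358385/343 ≈ 1.9613e+7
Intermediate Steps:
(-24982 + 17282)*(-2541 + (-16/98)**2) + 47795 = -7700*(-2541 + (-16*1/98)**2) + 47795 = -7700*(-2541 + (-8/49)**2) + 47795 = -7700*(-2541 + 64/2401) + 47795 = -7700*(-6100877/2401) + 47795 = 6710964700/343 + 47795 = 6727358385/343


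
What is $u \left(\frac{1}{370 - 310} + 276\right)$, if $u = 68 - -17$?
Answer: $\frac{281537}{12} \approx 23461.0$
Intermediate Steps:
$u = 85$ ($u = 68 + 17 = 85$)
$u \left(\frac{1}{370 - 310} + 276\right) = 85 \left(\frac{1}{370 - 310} + 276\right) = 85 \left(\frac{1}{60} + 276\right) = 85 \cdot \frac{16561}{60} = \frac{281537}{12}$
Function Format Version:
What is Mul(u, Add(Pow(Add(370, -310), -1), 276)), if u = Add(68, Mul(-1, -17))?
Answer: Rational(281537, 12) ≈ 23461.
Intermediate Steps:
u = 85 (u = Add(68, 17) = 85)
Mul(u, Add(Pow(Add(370, -310), -1), 276)) = Mul(85, Add(Pow(Add(370, -310), -1), 276)) = Mul(85, Add(Pow(60, -1), 276)) = Mul(85, Add(Rational(1, 60), 276)) = Mul(85, Rational(16561, 60)) = Rational(281537, 12)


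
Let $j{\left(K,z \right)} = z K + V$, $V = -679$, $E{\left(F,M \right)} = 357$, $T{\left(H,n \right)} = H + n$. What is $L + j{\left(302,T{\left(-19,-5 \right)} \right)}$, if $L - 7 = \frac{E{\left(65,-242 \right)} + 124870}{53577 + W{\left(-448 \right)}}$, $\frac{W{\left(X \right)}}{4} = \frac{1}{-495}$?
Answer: $- \frac{209981251755}{26520611} \approx -7917.7$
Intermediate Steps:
$W{\left(X \right)} = - \frac{4}{495}$ ($W{\left(X \right)} = \frac{4}{-495} = 4 \left(- \frac{1}{495}\right) = - \frac{4}{495}$)
$j{\left(K,z \right)} = -679 + K z$ ($j{\left(K,z \right)} = z K - 679 = K z - 679 = -679 + K z$)
$L = \frac{247631642}{26520611}$ ($L = 7 + \frac{357 + 124870}{53577 - \frac{4}{495}} = 7 + \frac{125227}{\frac{26520611}{495}} = 7 + 125227 \cdot \frac{495}{26520611} = 7 + \frac{61987365}{26520611} = \frac{247631642}{26520611} \approx 9.3373$)
$L + j{\left(302,T{\left(-19,-5 \right)} \right)} = \frac{247631642}{26520611} + \left(-679 + 302 \left(-19 - 5\right)\right) = \frac{247631642}{26520611} + \left(-679 + 302 \left(-24\right)\right) = \frac{247631642}{26520611} - 7927 = - \frac{209981251755}{26520611}$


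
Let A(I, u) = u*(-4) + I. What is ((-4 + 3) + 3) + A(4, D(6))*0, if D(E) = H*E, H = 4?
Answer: 2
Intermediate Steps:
D(E) = 4*E
A(I, u) = I - 4*u (A(I, u) = -4*u + I = I - 4*u)
((-4 + 3) + 3) + A(4, D(6))*0 = ((-4 + 3) + 3) + (4 - 16*6)*0 = (-1 + 3) + (4 - 4*24)*0 = 2 + (4 - 96)*0 = 2 - 92*0 = 2 + 0 = 2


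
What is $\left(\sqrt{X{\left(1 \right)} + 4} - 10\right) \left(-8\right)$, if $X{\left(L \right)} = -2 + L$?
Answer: $80 - 8 \sqrt{3} \approx 66.144$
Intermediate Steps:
$\left(\sqrt{X{\left(1 \right)} + 4} - 10\right) \left(-8\right) = \left(\sqrt{\left(-2 + 1\right) + 4} - 10\right) \left(-8\right) = \left(\sqrt{-1 + 4} - 10\right) \left(-8\right) = \left(\sqrt{3} - 10\right) \left(-8\right) = \left(-10 + \sqrt{3}\right) \left(-8\right) = 80 - 8 \sqrt{3}$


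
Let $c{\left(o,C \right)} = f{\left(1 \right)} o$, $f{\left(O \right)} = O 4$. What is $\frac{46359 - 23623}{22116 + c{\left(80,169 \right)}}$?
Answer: $\frac{5684}{5609} \approx 1.0134$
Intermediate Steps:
$f{\left(O \right)} = 4 O$
$c{\left(o,C \right)} = 4 o$ ($c{\left(o,C \right)} = 4 \cdot 1 o = 4 o$)
$\frac{46359 - 23623}{22116 + c{\left(80,169 \right)}} = \frac{46359 - 23623}{22116 + 4 \cdot 80} = \frac{22736}{22116 + 320} = \frac{22736}{22436} = 22736 \cdot \frac{1}{22436} = \frac{5684}{5609}$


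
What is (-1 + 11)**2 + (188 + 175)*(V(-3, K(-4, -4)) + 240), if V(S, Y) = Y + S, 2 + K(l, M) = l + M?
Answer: 82501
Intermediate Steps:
K(l, M) = -2 + M + l (K(l, M) = -2 + (l + M) = -2 + (M + l) = -2 + M + l)
V(S, Y) = S + Y
(-1 + 11)**2 + (188 + 175)*(V(-3, K(-4, -4)) + 240) = (-1 + 11)**2 + (188 + 175)*((-3 + (-2 - 4 - 4)) + 240) = 10**2 + 363*((-3 - 10) + 240) = 100 + 363*(-13 + 240) = 100 + 363*227 = 100 + 82401 = 82501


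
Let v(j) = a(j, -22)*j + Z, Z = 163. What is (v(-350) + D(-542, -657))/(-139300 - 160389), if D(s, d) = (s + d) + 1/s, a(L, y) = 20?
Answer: 4355513/162431438 ≈ 0.026814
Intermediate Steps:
D(s, d) = d + s + 1/s (D(s, d) = (d + s) + 1/s = d + s + 1/s)
v(j) = 163 + 20*j (v(j) = 20*j + 163 = 163 + 20*j)
(v(-350) + D(-542, -657))/(-139300 - 160389) = ((163 + 20*(-350)) + (-657 - 542 + 1/(-542)))/(-139300 - 160389) = ((163 - 7000) + (-657 - 542 - 1/542))/(-299689) = (-6837 - 649859/542)*(-1/299689) = -4355513/542*(-1/299689) = 4355513/162431438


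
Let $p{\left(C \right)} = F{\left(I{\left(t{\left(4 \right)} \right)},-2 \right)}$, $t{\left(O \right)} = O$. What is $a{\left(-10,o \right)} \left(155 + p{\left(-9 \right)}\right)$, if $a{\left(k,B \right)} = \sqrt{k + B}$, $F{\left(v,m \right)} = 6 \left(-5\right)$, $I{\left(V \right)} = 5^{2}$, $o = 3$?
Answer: $125 i \sqrt{7} \approx 330.72 i$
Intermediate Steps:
$I{\left(V \right)} = 25$
$F{\left(v,m \right)} = -30$
$p{\left(C \right)} = -30$
$a{\left(k,B \right)} = \sqrt{B + k}$
$a{\left(-10,o \right)} \left(155 + p{\left(-9 \right)}\right) = \sqrt{3 - 10} \left(155 - 30\right) = \sqrt{-7} \cdot 125 = i \sqrt{7} \cdot 125 = 125 i \sqrt{7}$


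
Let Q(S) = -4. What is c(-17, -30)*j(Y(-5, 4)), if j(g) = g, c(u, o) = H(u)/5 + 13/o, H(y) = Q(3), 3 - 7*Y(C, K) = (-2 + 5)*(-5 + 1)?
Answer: -37/14 ≈ -2.6429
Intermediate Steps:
Y(C, K) = 15/7 (Y(C, K) = 3/7 - (-2 + 5)*(-5 + 1)/7 = 3/7 - 3*(-4)/7 = 3/7 - ⅐*(-12) = 3/7 + 12/7 = 15/7)
H(y) = -4
c(u, o) = -⅘ + 13/o (c(u, o) = -4/5 + 13/o = -4*⅕ + 13/o = -⅘ + 13/o)
c(-17, -30)*j(Y(-5, 4)) = (-⅘ + 13/(-30))*(15/7) = (-⅘ + 13*(-1/30))*(15/7) = (-⅘ - 13/30)*(15/7) = -37/30*15/7 = -37/14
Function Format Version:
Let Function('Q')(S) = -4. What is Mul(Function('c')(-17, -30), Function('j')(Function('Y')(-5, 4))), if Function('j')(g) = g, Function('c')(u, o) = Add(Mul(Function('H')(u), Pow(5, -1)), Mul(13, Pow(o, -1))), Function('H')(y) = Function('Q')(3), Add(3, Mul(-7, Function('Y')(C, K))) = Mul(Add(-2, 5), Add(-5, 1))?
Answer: Rational(-37, 14) ≈ -2.6429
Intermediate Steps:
Function('Y')(C, K) = Rational(15, 7) (Function('Y')(C, K) = Add(Rational(3, 7), Mul(Rational(-1, 7), Mul(Add(-2, 5), Add(-5, 1)))) = Add(Rational(3, 7), Mul(Rational(-1, 7), Mul(3, -4))) = Add(Rational(3, 7), Mul(Rational(-1, 7), -12)) = Add(Rational(3, 7), Rational(12, 7)) = Rational(15, 7))
Function('H')(y) = -4
Function('c')(u, o) = Add(Rational(-4, 5), Mul(13, Pow(o, -1))) (Function('c')(u, o) = Add(Mul(-4, Pow(5, -1)), Mul(13, Pow(o, -1))) = Add(Mul(-4, Rational(1, 5)), Mul(13, Pow(o, -1))) = Add(Rational(-4, 5), Mul(13, Pow(o, -1))))
Mul(Function('c')(-17, -30), Function('j')(Function('Y')(-5, 4))) = Mul(Add(Rational(-4, 5), Mul(13, Pow(-30, -1))), Rational(15, 7)) = Mul(Add(Rational(-4, 5), Mul(13, Rational(-1, 30))), Rational(15, 7)) = Mul(Add(Rational(-4, 5), Rational(-13, 30)), Rational(15, 7)) = Mul(Rational(-37, 30), Rational(15, 7)) = Rational(-37, 14)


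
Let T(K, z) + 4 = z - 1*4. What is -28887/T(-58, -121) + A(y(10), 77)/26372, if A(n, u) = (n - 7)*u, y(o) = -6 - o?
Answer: 253859835/1133996 ≈ 223.86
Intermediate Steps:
A(n, u) = u*(-7 + n) (A(n, u) = (-7 + n)*u = u*(-7 + n))
T(K, z) = -8 + z (T(K, z) = -4 + (z - 1*4) = -4 + (z - 4) = -4 + (-4 + z) = -8 + z)
-28887/T(-58, -121) + A(y(10), 77)/26372 = -28887/(-8 - 121) + (77*(-7 + (-6 - 1*10)))/26372 = -28887/(-129) + (77*(-7 + (-6 - 10)))*(1/26372) = -28887*(-1/129) + (77*(-7 - 16))*(1/26372) = 9629/43 + (77*(-23))*(1/26372) = 9629/43 - 1771*1/26372 = 9629/43 - 1771/26372 = 253859835/1133996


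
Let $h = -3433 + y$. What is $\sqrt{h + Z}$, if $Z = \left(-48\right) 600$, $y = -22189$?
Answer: $i \sqrt{54422} \approx 233.29 i$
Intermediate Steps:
$Z = -28800$
$h = -25622$ ($h = -3433 - 22189 = -25622$)
$\sqrt{h + Z} = \sqrt{-25622 - 28800} = \sqrt{-54422} = i \sqrt{54422}$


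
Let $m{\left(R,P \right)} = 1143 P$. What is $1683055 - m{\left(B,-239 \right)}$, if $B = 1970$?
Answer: $1956232$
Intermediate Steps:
$1683055 - m{\left(B,-239 \right)} = 1683055 - 1143 \left(-239\right) = 1683055 - -273177 = 1683055 + 273177 = 1956232$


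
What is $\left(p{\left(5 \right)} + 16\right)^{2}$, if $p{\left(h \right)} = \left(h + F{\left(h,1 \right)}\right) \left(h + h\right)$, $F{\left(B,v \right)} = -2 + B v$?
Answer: $9216$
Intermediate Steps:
$p{\left(h \right)} = 2 h \left(-2 + 2 h\right)$ ($p{\left(h \right)} = \left(h + \left(-2 + h 1\right)\right) \left(h + h\right) = \left(h + \left(-2 + h\right)\right) 2 h = \left(-2 + 2 h\right) 2 h = 2 h \left(-2 + 2 h\right)$)
$\left(p{\left(5 \right)} + 16\right)^{2} = \left(4 \cdot 5 \left(-1 + 5\right) + 16\right)^{2} = \left(4 \cdot 5 \cdot 4 + 16\right)^{2} = \left(80 + 16\right)^{2} = 96^{2} = 9216$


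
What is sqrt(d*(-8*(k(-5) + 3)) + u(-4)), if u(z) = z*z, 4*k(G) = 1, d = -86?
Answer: 2*sqrt(563) ≈ 47.455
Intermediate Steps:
k(G) = 1/4 (k(G) = (1/4)*1 = 1/4)
u(z) = z**2
sqrt(d*(-8*(k(-5) + 3)) + u(-4)) = sqrt(-(-688)*(1/4 + 3) + (-4)**2) = sqrt(-(-688)*13/4 + 16) = sqrt(-86*(-26) + 16) = sqrt(2236 + 16) = sqrt(2252) = 2*sqrt(563)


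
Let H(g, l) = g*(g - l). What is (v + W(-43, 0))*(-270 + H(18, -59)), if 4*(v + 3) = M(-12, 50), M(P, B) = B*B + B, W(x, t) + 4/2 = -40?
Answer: 661230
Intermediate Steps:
W(x, t) = -42 (W(x, t) = -2 - 40 = -42)
M(P, B) = B + B² (M(P, B) = B² + B = B + B²)
v = 1269/2 (v = -3 + (50*(1 + 50))/4 = -3 + (50*51)/4 = -3 + (¼)*2550 = -3 + 1275/2 = 1269/2 ≈ 634.50)
(v + W(-43, 0))*(-270 + H(18, -59)) = (1269/2 - 42)*(-270 + 18*(18 - 1*(-59))) = 1185*(-270 + 18*(18 + 59))/2 = 1185*(-270 + 18*77)/2 = 1185*(-270 + 1386)/2 = (1185/2)*1116 = 661230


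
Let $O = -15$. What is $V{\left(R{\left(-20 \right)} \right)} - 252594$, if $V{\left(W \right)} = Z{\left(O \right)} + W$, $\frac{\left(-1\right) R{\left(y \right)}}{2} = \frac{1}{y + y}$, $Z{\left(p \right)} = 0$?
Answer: $- \frac{5051879}{20} \approx -2.5259 \cdot 10^{5}$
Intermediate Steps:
$R{\left(y \right)} = - \frac{1}{y}$ ($R{\left(y \right)} = - \frac{2}{y + y} = - \frac{2}{2 y} = - 2 \frac{1}{2 y} = - \frac{1}{y}$)
$V{\left(W \right)} = W$ ($V{\left(W \right)} = 0 + W = W$)
$V{\left(R{\left(-20 \right)} \right)} - 252594 = - \frac{1}{-20} - 252594 = \left(-1\right) \left(- \frac{1}{20}\right) - 252594 = \frac{1}{20} - 252594 = - \frac{5051879}{20}$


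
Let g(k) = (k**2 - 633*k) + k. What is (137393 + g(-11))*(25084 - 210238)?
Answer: -26748457764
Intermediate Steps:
g(k) = k**2 - 632*k
(137393 + g(-11))*(25084 - 210238) = (137393 - 11*(-632 - 11))*(25084 - 210238) = (137393 - 11*(-643))*(-185154) = (137393 + 7073)*(-185154) = 144466*(-185154) = -26748457764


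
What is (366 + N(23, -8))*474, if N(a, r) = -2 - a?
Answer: 161634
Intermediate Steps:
(366 + N(23, -8))*474 = (366 + (-2 - 1*23))*474 = (366 + (-2 - 23))*474 = (366 - 25)*474 = 341*474 = 161634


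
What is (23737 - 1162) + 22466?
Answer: 45041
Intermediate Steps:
(23737 - 1162) + 22466 = 22575 + 22466 = 45041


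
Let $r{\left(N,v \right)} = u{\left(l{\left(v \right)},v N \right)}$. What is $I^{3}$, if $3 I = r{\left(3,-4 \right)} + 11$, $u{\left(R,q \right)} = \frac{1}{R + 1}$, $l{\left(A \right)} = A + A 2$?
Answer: $\frac{64000}{1331} \approx 48.084$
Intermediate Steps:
$l{\left(A \right)} = 3 A$ ($l{\left(A \right)} = A + 2 A = 3 A$)
$u{\left(R,q \right)} = \frac{1}{1 + R}$
$r{\left(N,v \right)} = \frac{1}{1 + 3 v}$
$I = \frac{40}{11}$ ($I = \frac{\frac{1}{1 + 3 \left(-4\right)} + 11}{3} = \frac{\frac{1}{1 - 12} + 11}{3} = \frac{\frac{1}{-11} + 11}{3} = \frac{- \frac{1}{11} + 11}{3} = \frac{1}{3} \cdot \frac{120}{11} = \frac{40}{11} \approx 3.6364$)
$I^{3} = \left(\frac{40}{11}\right)^{3} = \frac{64000}{1331}$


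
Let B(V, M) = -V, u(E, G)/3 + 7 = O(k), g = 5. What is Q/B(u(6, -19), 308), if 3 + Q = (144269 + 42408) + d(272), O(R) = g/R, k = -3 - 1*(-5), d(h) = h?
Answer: 373892/27 ≈ 13848.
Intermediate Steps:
k = 2 (k = -3 + 5 = 2)
O(R) = 5/R
u(E, G) = -27/2 (u(E, G) = -21 + 3*(5/2) = -21 + 15/2 = -27/2)
Q = 186946 (Q = -3 + ((144269 + 42408) + 272) = -3 + (186677 + 272) = -3 + 186949 = 186946)
Q/B(u(6, -19), 308) = 186946/((-1*(-27/2))) = 186946/(27/2) = 186946*(2/27) = 373892/27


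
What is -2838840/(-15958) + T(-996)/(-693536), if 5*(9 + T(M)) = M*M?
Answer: 4914179408991/27668618720 ≈ 177.61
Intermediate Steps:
T(M) = -9 + M²/5 (T(M) = -9 + (M*M)/5 = -9 + M²/5)
-2838840/(-15958) + T(-996)/(-693536) = -2838840/(-15958) + (-9 + (⅕)*(-996)²)/(-693536) = -2838840*(-1/15958) + (-9 + (⅕)*992016)*(-1/693536) = 1419420/7979 + (-9 + 992016/5)*(-1/693536) = 1419420/7979 + (991971/5)*(-1/693536) = 1419420/7979 - 991971/3467680 = 4914179408991/27668618720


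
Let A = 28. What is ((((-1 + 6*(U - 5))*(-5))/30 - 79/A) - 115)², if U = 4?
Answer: 96020401/7056 ≈ 13608.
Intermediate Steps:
((((-1 + 6*(U - 5))*(-5))/30 - 79/A) - 115)² = ((((-1 + 6*(4 - 5))*(-5))/30 - 79/28) - 115)² = ((((-1 + 6*(-1))*(-5))*(1/30) - 79*1/28) - 115)² = ((((-1 - 6)*(-5))*(1/30) - 79/28) - 115)² = ((-7*(-5)*(1/30) - 79/28) - 115)² = ((35*(1/30) - 79/28) - 115)² = ((7/6 - 79/28) - 115)² = (-139/84 - 115)² = (-9799/84)² = 96020401/7056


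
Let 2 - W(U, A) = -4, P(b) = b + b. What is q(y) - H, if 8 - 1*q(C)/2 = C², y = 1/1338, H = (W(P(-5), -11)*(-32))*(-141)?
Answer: -24218420833/895122 ≈ -27056.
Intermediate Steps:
P(b) = 2*b
W(U, A) = 6 (W(U, A) = 2 - 1*(-4) = 2 + 4 = 6)
H = 27072 (H = (6*(-32))*(-141) = -192*(-141) = 27072)
y = 1/1338 ≈ 0.00074738
q(C) = 16 - 2*C²
q(y) - H = (16 - 2*(1/1338)²) - 1*27072 = (16 - 2*1/1790244) - 27072 = (16 - 1/895122) - 27072 = 14321951/895122 - 27072 = -24218420833/895122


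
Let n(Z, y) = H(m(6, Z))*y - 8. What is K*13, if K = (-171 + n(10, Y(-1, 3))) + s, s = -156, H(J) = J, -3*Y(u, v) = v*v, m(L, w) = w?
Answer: -4745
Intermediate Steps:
Y(u, v) = -v²/3 (Y(u, v) = -v*v/3 = -v²/3)
n(Z, y) = -8 + Z*y (n(Z, y) = Z*y - 8 = -8 + Z*y)
K = -365 (K = (-171 + (-8 + 10*(-⅓*3²))) - 156 = (-171 + (-8 + 10*(-⅓*9))) - 156 = (-171 + (-8 + 10*(-3))) - 156 = (-171 + (-8 - 30)) - 156 = (-171 - 38) - 156 = -209 - 156 = -365)
K*13 = -365*13 = -4745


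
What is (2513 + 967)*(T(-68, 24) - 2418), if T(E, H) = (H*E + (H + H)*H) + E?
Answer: -10321680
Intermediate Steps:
T(E, H) = E + 2*H**2 + E*H (T(E, H) = (E*H + (2*H)*H) + E = (E*H + 2*H**2) + E = (2*H**2 + E*H) + E = E + 2*H**2 + E*H)
(2513 + 967)*(T(-68, 24) - 2418) = (2513 + 967)*((-68 + 2*24**2 - 68*24) - 2418) = 3480*((-68 + 2*576 - 1632) - 2418) = 3480*((-68 + 1152 - 1632) - 2418) = 3480*(-548 - 2418) = 3480*(-2966) = -10321680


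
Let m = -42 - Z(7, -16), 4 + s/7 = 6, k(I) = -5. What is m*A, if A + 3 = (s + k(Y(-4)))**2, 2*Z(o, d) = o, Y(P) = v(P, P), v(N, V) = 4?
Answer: -3549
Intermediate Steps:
Y(P) = 4
s = 14 (s = -28 + 7*6 = -28 + 42 = 14)
Z(o, d) = o/2
A = 78 (A = -3 + (14 - 5)**2 = -3 + 9**2 = -3 + 81 = 78)
m = -91/2 (m = -42 - 7/2 = -91/2 ≈ -45.500)
m*A = -91/2*78 = -3549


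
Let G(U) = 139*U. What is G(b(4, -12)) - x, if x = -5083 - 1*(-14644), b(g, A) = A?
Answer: -11229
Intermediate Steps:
x = 9561 (x = -5083 + 14644 = 9561)
G(b(4, -12)) - x = 139*(-12) - 1*9561 = -1668 - 9561 = -11229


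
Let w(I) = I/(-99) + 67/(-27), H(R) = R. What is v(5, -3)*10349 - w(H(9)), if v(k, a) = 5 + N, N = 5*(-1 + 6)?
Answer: 92210354/297 ≈ 3.1047e+5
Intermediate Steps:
N = 25 (N = 5*5 = 25)
v(k, a) = 30 (v(k, a) = 5 + 25 = 30)
w(I) = -67/27 - I/99 (w(I) = I*(-1/99) + 67*(-1/27) = -I/99 - 67/27 = -67/27 - I/99)
v(5, -3)*10349 - w(H(9)) = 30*10349 - (-67/27 - 1/99*9) = 310470 - (-67/27 - 1/11) = 310470 - 1*(-764/297) = 310470 + 764/297 = 92210354/297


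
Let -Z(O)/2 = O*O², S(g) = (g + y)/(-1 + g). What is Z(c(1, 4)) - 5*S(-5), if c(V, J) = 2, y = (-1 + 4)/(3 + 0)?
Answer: -58/3 ≈ -19.333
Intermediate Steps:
y = 1 (y = 3/3 = 3*(⅓) = 1)
S(g) = (1 + g)/(-1 + g) (S(g) = (g + 1)/(-1 + g) = (1 + g)/(-1 + g))
Z(O) = -2*O³ (Z(O) = -2*O*O² = -2*O³)
Z(c(1, 4)) - 5*S(-5) = -2*2³ - 5*(1 - 5)/(-1 - 5) = -2*8 - 5*(-4)/(-6) = -16 - (-5)*(-4)/6 = -16 - 5*⅔ = -16 - 10/3 = -58/3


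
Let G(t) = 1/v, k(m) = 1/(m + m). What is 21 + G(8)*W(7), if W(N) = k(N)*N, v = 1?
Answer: 43/2 ≈ 21.500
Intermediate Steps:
k(m) = 1/(2*m)
W(N) = 1/2 (W(N) = (1/(2*N))*N = 1/2)
G(t) = 1 (G(t) = 1/1 = 1)
21 + G(8)*W(7) = 21 + 1*(1/2) = 21 + 1/2 = 43/2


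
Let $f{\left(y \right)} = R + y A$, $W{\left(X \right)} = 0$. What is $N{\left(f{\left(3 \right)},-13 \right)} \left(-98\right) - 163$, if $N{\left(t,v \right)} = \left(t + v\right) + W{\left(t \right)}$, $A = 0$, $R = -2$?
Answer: $1307$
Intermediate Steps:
$f{\left(y \right)} = -2$ ($f{\left(y \right)} = -2 + y 0 = -2 + 0 = -2$)
$N{\left(t,v \right)} = t + v$ ($N{\left(t,v \right)} = \left(t + v\right) + 0 = t + v$)
$N{\left(f{\left(3 \right)},-13 \right)} \left(-98\right) - 163 = \left(-2 - 13\right) \left(-98\right) - 163 = \left(-15\right) \left(-98\right) - 163 = 1470 - 163 = 1307$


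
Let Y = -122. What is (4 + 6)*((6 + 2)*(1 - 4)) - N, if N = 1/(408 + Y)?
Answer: -68641/286 ≈ -240.00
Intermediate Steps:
N = 1/286 (N = 1/(408 - 122) = 1/286 ≈ 0.0034965)
(4 + 6)*((6 + 2)*(1 - 4)) - N = (4 + 6)*((6 + 2)*(1 - 4)) - 1*1/286 = 10*(8*(-3)) - 1/286 = 10*(-24) - 1/286 = -240 - 1/286 = -68641/286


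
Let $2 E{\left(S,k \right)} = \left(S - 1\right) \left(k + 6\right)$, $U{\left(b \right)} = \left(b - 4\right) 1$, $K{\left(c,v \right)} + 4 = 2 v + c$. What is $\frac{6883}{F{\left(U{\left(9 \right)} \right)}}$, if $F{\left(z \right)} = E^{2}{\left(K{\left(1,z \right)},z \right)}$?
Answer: $\frac{6883}{1089} \approx 6.3205$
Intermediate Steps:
$K{\left(c,v \right)} = -4 + c + 2 v$ ($K{\left(c,v \right)} = -4 + \left(2 v + c\right) = -4 + \left(c + 2 v\right) = -4 + c + 2 v$)
$U{\left(b \right)} = -4 + b$ ($U{\left(b \right)} = \left(-4 + b\right) 1 = -4 + b$)
$E{\left(S,k \right)} = \frac{\left(-1 + S\right) \left(6 + k\right)}{2}$ ($E{\left(S,k \right)} = \frac{\left(S - 1\right) \left(k + 6\right)}{2} = \frac{\left(-1 + S\right) \left(6 + k\right)}{2}$)
$F{\left(z \right)} = \left(-12 + \frac{11 z}{2} + \frac{z \left(-3 + 2 z\right)}{2}\right)^{2}$ ($F{\left(z \right)} = \left(-3 + 3 \left(-4 + 1 + 2 z\right) - \frac{z}{2} + \frac{\left(-4 + 1 + 2 z\right) z}{2}\right)^{2} = \left(-3 + 3 \left(-3 + 2 z\right) - \frac{z}{2} + \frac{\left(-3 + 2 z\right) z}{2}\right)^{2} = \left(-3 + \left(-9 + 6 z\right) - \frac{z}{2} + \frac{z \left(-3 + 2 z\right)}{2}\right)^{2} = \left(-12 + \frac{11 z}{2} + \frac{z \left(-3 + 2 z\right)}{2}\right)^{2}$)
$\frac{6883}{F{\left(U{\left(9 \right)} \right)}} = \frac{6883}{\frac{1}{4} \left(-24 + 2 \left(-4 + 9\right)^{2} + 8 \left(-4 + 9\right)\right)^{2}} = \frac{6883}{\frac{1}{4} \left(-24 + 2 \cdot 5^{2} + 8 \cdot 5\right)^{2}} = \frac{6883}{\frac{1}{4} \left(-24 + 2 \cdot 25 + 40\right)^{2}} = \frac{6883}{\frac{1}{4} \left(-24 + 50 + 40\right)^{2}} = \frac{6883}{\frac{1}{4} \cdot 66^{2}} = \frac{6883}{\frac{1}{4} \cdot 4356} = \frac{6883}{1089}$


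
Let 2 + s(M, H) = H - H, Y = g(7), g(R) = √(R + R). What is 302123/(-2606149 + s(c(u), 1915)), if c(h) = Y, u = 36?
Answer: -302123/2606151 ≈ -0.11593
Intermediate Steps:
g(R) = √2*√R (g(R) = √(2*R) = √2*√R)
Y = √14 (Y = √2*√7 = √14 ≈ 3.7417)
c(h) = √14
s(M, H) = -2 (s(M, H) = -2 + (H - H) = -2 + 0 = -2)
302123/(-2606149 + s(c(u), 1915)) = 302123/(-2606149 - 2) = 302123/(-2606151) = 302123*(-1/2606151) = -302123/2606151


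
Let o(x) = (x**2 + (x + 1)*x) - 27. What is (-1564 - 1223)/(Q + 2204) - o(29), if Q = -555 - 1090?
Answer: -944143/559 ≈ -1689.0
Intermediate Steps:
Q = -1645
o(x) = -27 + x**2 + x*(1 + x) (o(x) = (x**2 + (1 + x)*x) - 27 = (x**2 + x*(1 + x)) - 27 = -27 + x**2 + x*(1 + x))
(-1564 - 1223)/(Q + 2204) - o(29) = (-1564 - 1223)/(-1645 + 2204) - (-27 + 29 + 2*29**2) = -2787/559 - (-27 + 29 + 2*841) = -2787*1/559 - (-27 + 29 + 1682) = -2787/559 - 1*1684 = -2787/559 - 1684 = -944143/559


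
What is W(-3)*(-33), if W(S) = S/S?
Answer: -33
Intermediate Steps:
W(S) = 1
W(-3)*(-33) = 1*(-33) = -33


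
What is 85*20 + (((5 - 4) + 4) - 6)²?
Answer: 1701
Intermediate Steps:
85*20 + (((5 - 4) + 4) - 6)² = 1700 + ((1 + 4) - 6)² = 1700 + (5 - 6)² = 1700 + (-1)² = 1700 + 1 = 1701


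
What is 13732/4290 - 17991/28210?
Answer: 2386141/930930 ≈ 2.5632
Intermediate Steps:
13732/4290 - 17991/28210 = 13732*(1/4290) - 17991*1/28210 = 6866/2145 - 17991/28210 = 2386141/930930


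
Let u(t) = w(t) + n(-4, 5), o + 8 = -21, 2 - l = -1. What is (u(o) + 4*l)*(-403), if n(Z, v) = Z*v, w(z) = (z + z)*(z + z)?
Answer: -1352468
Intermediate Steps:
l = 3 (l = 2 - 1*(-1) = 2 + 1 = 3)
o = -29 (o = -8 - 21 = -29)
w(z) = 4*z² (w(z) = (2*z)*(2*z) = 4*z²)
u(t) = -20 + 4*t² (u(t) = 4*t² - 4*5 = 4*t² - 20 = -20 + 4*t²)
(u(o) + 4*l)*(-403) = ((-20 + 4*(-29)²) + 4*3)*(-403) = ((-20 + 4*841) + 12)*(-403) = ((-20 + 3364) + 12)*(-403) = (3344 + 12)*(-403) = 3356*(-403) = -1352468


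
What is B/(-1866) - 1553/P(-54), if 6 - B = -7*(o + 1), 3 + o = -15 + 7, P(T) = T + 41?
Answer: 1449365/12129 ≈ 119.50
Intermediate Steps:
P(T) = 41 + T
o = -11 (o = -3 + (-15 + 7) = -3 - 8 = -11)
B = -64 (B = 6 - (-7)*(-11 + 1) = 6 - (-7)*(-10) = 6 - 1*70 = 6 - 70 = -64)
B/(-1866) - 1553/P(-54) = -64/(-1866) - 1553/(41 - 54) = -64*(-1/1866) - 1553/(-13) = 32/933 - 1553*(-1/13) = 32/933 + 1553/13 = 1449365/12129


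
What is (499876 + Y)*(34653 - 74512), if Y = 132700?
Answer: -25213846784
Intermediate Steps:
(499876 + Y)*(34653 - 74512) = (499876 + 132700)*(34653 - 74512) = 632576*(-39859) = -25213846784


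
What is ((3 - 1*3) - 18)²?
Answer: 324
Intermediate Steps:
((3 - 1*3) - 18)² = ((3 - 3) - 18)² = (0 - 18)² = (-18)² = 324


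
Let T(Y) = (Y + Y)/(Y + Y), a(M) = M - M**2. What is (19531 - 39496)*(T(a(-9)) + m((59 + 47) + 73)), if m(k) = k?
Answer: -3593700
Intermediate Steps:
T(Y) = 1 (T(Y) = (2*Y)/((2*Y)) = (2*Y)*(1/(2*Y)) = 1)
(19531 - 39496)*(T(a(-9)) + m((59 + 47) + 73)) = (19531 - 39496)*(1 + ((59 + 47) + 73)) = -19965*(1 + (106 + 73)) = -19965*(1 + 179) = -19965*180 = -3593700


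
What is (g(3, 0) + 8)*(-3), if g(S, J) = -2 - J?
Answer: -18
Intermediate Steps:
(g(3, 0) + 8)*(-3) = ((-2 - 1*0) + 8)*(-3) = ((-2 + 0) + 8)*(-3) = (-2 + 8)*(-3) = 6*(-3) = -18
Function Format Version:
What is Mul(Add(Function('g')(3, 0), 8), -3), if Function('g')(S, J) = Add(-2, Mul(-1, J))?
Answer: -18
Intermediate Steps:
Mul(Add(Function('g')(3, 0), 8), -3) = Mul(Add(Add(-2, Mul(-1, 0)), 8), -3) = Mul(Add(Add(-2, 0), 8), -3) = Mul(Add(-2, 8), -3) = Mul(6, -3) = -18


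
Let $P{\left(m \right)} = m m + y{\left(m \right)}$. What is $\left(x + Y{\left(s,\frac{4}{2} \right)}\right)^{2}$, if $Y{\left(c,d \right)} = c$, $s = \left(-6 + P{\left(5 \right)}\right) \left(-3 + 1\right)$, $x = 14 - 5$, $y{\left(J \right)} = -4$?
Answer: $441$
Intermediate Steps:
$x = 9$
$P{\left(m \right)} = -4 + m^{2}$ ($P{\left(m \right)} = m m - 4 = m^{2} - 4 = -4 + m^{2}$)
$s = -30$ ($s = \left(-6 - \left(4 - 5^{2}\right)\right) \left(-3 + 1\right) = \left(-6 + \left(-4 + 25\right)\right) \left(-2\right) = \left(-6 + 21\right) \left(-2\right) = 15 \left(-2\right) = -30$)
$\left(x + Y{\left(s,\frac{4}{2} \right)}\right)^{2} = \left(9 - 30\right)^{2} = \left(-21\right)^{2} = 441$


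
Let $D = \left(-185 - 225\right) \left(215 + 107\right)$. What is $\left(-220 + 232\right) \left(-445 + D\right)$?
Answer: $-1589580$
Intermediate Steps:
$D = -132020$ ($D = \left(-410\right) 322 = -132020$)
$\left(-220 + 232\right) \left(-445 + D\right) = \left(-220 + 232\right) \left(-445 - 132020\right) = 12 \left(-132465\right) = -1589580$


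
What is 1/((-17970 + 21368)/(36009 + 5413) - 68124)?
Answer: -20711/1410914465 ≈ -1.4679e-5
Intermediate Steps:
1/((-17970 + 21368)/(36009 + 5413) - 68124) = 1/(3398/41422 - 68124) = 1/(3398*(1/41422) - 68124) = 1/(1699/20711 - 68124) = 1/(-1410914465/20711) = -20711/1410914465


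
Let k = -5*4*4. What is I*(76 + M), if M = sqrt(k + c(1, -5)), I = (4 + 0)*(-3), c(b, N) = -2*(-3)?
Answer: -912 - 12*I*sqrt(74) ≈ -912.0 - 103.23*I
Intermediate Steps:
c(b, N) = 6
I = -12 (I = 4*(-3) = -12)
k = -80 (k = -20*4 = -80)
M = I*sqrt(74) (M = sqrt(-80 + 6) = sqrt(-74) = I*sqrt(74) ≈ 8.6023*I)
I*(76 + M) = -12*(76 + I*sqrt(74)) = -912 - 12*I*sqrt(74)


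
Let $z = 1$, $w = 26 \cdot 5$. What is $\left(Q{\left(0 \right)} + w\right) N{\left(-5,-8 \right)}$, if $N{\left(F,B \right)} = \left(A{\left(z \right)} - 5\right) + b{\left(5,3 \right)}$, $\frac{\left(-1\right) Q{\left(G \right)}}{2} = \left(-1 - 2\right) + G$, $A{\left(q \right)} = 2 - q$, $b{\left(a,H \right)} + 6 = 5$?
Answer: $-680$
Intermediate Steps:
$w = 130$
$b{\left(a,H \right)} = -1$ ($b{\left(a,H \right)} = -6 + 5 = -1$)
$Q{\left(G \right)} = 6 - 2 G$ ($Q{\left(G \right)} = - 2 \left(\left(-1 - 2\right) + G\right) = - 2 \left(-3 + G\right) = 6 - 2 G$)
$N{\left(F,B \right)} = -5$ ($N{\left(F,B \right)} = \left(\left(2 - 1\right) - 5\right) - 1 = \left(1 - 5\right) - 1 = -4 - 1 = -5$)
$\left(Q{\left(0 \right)} + w\right) N{\left(-5,-8 \right)} = \left(\left(6 - 0\right) + 130\right) \left(-5\right) = \left(\left(6 + 0\right) + 130\right) \left(-5\right) = \left(6 + 130\right) \left(-5\right) = 136 \left(-5\right) = -680$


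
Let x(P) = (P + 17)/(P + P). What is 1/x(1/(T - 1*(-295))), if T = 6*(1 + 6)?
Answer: 1/2865 ≈ 0.00034904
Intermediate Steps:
T = 42 (T = 6*7 = 42)
x(P) = (17 + P)/(2*P) (x(P) = (17 + P)/((2*P)) = (17 + P)*(1/(2*P)) = (17 + P)/(2*P))
1/x(1/(T - 1*(-295))) = 1/((17 + 1/(42 - 1*(-295)))/(2*(1/(42 - 1*(-295))))) = 1/((17 + 1/(42 + 295))/(2*(1/(42 + 295)))) = 1/((17 + 1/337)/(2*(1/337))) = 1/((½)*337*(5730/337)) = 1/2865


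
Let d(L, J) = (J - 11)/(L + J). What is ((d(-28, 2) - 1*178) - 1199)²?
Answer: 1281138849/676 ≈ 1.8952e+6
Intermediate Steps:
d(L, J) = (-11 + J)/(J + L)
((d(-28, 2) - 1*178) - 1199)² = (((-11 + 2)/(2 - 28) - 1*178) - 1199)² = ((-9/(-26) - 178) - 1199)² = ((-1/26*(-9) - 178) - 1199)² = ((9/26 - 178) - 1199)² = (-4619/26 - 1199)² = (-35793/26)² = 1281138849/676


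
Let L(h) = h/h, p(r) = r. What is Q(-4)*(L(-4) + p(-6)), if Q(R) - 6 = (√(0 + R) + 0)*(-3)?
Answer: -30 + 30*I ≈ -30.0 + 30.0*I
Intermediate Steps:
L(h) = 1
Q(R) = 6 - 3*√R (Q(R) = 6 + (√(0 + R) + 0)*(-3) = 6 + (√R + 0)*(-3) = 6 + √R*(-3) = 6 - 3*√R)
Q(-4)*(L(-4) + p(-6)) = (6 - 6*I)*(1 - 6) = (6 - 6*I)*(-5) = -30 + 30*I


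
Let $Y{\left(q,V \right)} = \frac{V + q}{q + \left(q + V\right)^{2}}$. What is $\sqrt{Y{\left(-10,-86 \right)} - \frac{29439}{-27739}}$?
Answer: $\frac{\sqrt{17131974100833165}}{127682617} \approx 1.0251$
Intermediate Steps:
$Y{\left(q,V \right)} = \frac{V + q}{q + \left(V + q\right)^{2}}$
$\sqrt{Y{\left(-10,-86 \right)} - \frac{29439}{-27739}} = \sqrt{\frac{-86 - 10}{-10 + \left(-86 - 10\right)^{2}} - \frac{29439}{-27739}} = \sqrt{\frac{1}{-10 + \left(-96\right)^{2}} \left(-96\right) - - \frac{29439}{27739}} = \sqrt{\frac{1}{-10 + 9216} \left(-96\right) + \frac{29439}{27739}} = \sqrt{\frac{1}{9206} \left(-96\right) + \frac{29439}{27739}} = \sqrt{- \frac{48}{4603} + \frac{29439}{27739}} = \sqrt{\frac{134176245}{127682617}} = \frac{\sqrt{17131974100833165}}{127682617}$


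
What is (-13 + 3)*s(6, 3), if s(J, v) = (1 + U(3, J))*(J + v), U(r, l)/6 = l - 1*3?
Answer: -1710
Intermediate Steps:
U(r, l) = -18 + 6*l (U(r, l) = 6*(l - 1*3) = 6*(l - 3) = 6*(-3 + l) = -18 + 6*l)
s(J, v) = (-17 + 6*J)*(J + v) (s(J, v) = (1 + (-18 + 6*J))*(J + v) = (-17 + 6*J)*(J + v))
(-13 + 3)*s(6, 3) = (-13 + 3)*(6 + 3 + 6*6*(-3 + 6) + 6*3*(-3 + 6)) = -10*(6 + 3 + 6*6*3 + 6*3*3) = -10*(6 + 3 + 108 + 54) = -10*171 = -1710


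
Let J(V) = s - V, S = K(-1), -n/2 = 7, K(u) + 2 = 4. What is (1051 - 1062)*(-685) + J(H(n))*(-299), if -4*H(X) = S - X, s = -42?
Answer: 18897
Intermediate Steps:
K(u) = 2 (K(u) = -2 + 4 = 2)
n = -14 (n = -2*7 = -14)
S = 2
H(X) = -½ + X/4 (H(X) = -(2 - X)/4 = -½ + X/4)
J(V) = -42 - V
(1051 - 1062)*(-685) + J(H(n))*(-299) = (1051 - 1062)*(-685) + (-42 - (-½ + (¼)*(-14)))*(-299) = -11*(-685) + (-42 - (-½ - 7/2))*(-299) = 7535 + (-42 - 1*(-4))*(-299) = 7535 + (-42 + 4)*(-299) = 7535 - 38*(-299) = 7535 + 11362 = 18897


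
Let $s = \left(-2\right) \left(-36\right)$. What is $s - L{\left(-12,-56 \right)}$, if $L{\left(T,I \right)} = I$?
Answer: $128$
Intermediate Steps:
$s = 72$
$s - L{\left(-12,-56 \right)} = 72 - -56 = 72 + 56 = 128$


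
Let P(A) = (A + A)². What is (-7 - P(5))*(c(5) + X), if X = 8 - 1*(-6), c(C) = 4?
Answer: -1926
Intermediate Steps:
P(A) = 4*A² (P(A) = (2*A)² = 4*A²)
X = 14 (X = 8 + 6 = 14)
(-7 - P(5))*(c(5) + X) = (-7 - 4*5²)*(4 + 14) = (-7 - 4*25)*18 = (-7 - 1*100)*18 = (-7 - 100)*18 = -107*18 = -1926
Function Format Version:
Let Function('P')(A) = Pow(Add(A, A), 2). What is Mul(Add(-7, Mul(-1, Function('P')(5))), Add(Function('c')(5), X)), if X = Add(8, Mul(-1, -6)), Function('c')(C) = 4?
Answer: -1926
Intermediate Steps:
Function('P')(A) = Mul(4, Pow(A, 2)) (Function('P')(A) = Pow(Mul(2, A), 2) = Mul(4, Pow(A, 2)))
X = 14 (X = Add(8, 6) = 14)
Mul(Add(-7, Mul(-1, Function('P')(5))), Add(Function('c')(5), X)) = Mul(Add(-7, Mul(-1, Mul(4, Pow(5, 2)))), Add(4, 14)) = Mul(Add(-7, Mul(-1, Mul(4, 25))), 18) = Mul(Add(-7, Mul(-1, 100)), 18) = Mul(Add(-7, -100), 18) = Mul(-107, 18) = -1926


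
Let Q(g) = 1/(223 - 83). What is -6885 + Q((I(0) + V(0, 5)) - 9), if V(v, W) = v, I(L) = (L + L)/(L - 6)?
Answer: -963899/140 ≈ -6885.0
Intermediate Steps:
I(L) = 2*L/(-6 + L) (I(L) = (2*L)/(-6 + L) = 2*L/(-6 + L))
Q(g) = 1/140
-6885 + Q((I(0) + V(0, 5)) - 9) = -6885 + 1/140 = -963899/140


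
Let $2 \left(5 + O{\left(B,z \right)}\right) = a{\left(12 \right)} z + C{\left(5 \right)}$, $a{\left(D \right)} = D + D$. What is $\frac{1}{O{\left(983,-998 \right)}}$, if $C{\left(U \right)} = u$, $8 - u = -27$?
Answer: $- \frac{2}{23927} \approx -8.3588 \cdot 10^{-5}$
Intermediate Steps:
$u = 35$ ($u = 8 - -27 = 8 + 27 = 35$)
$C{\left(U \right)} = 35$
$a{\left(D \right)} = 2 D$
$O{\left(B,z \right)} = \frac{25}{2} + 12 z$ ($O{\left(B,z \right)} = -5 + \frac{2 \cdot 12 z + 35}{2} = -5 + \frac{24 z + 35}{2} = -5 + \frac{35 + 24 z}{2} = -5 + \left(\frac{35}{2} + 12 z\right) = \frac{25}{2} + 12 z$)
$\frac{1}{O{\left(983,-998 \right)}} = \frac{1}{\frac{25}{2} + 12 \left(-998\right)} = \frac{1}{\frac{25}{2} - 11976} = \frac{1}{- \frac{23927}{2}} = - \frac{2}{23927}$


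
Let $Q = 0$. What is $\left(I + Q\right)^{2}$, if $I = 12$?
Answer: $144$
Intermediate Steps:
$\left(I + Q\right)^{2} = \left(12 + 0\right)^{2} = 12^{2} = 144$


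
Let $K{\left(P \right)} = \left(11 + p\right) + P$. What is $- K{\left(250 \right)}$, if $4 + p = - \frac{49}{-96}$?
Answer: $- \frac{24721}{96} \approx -257.51$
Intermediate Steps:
$p = - \frac{335}{96}$ ($p = -4 - \frac{49}{-96} = -4 - - \frac{49}{96} = -4 + \frac{49}{96} = - \frac{335}{96} \approx -3.4896$)
$K{\left(P \right)} = \frac{721}{96} + P$ ($K{\left(P \right)} = \left(11 - \frac{335}{96}\right) + P = \frac{721}{96} + P$)
$- K{\left(250 \right)} = - (\frac{721}{96} + 250) = \left(-1\right) \frac{24721}{96} = - \frac{24721}{96}$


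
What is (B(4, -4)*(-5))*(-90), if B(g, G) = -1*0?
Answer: 0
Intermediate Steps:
B(g, G) = 0
(B(4, -4)*(-5))*(-90) = (0*(-5))*(-90) = 0*(-90) = 0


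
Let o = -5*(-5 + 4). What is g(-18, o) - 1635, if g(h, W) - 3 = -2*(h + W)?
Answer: -1606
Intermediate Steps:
o = 5 (o = -5*(-1) = 5)
g(h, W) = 3 - 2*W - 2*h (g(h, W) = 3 - 2*(h + W) = 3 - 2*(W + h) = 3 + (-2*W - 2*h) = 3 - 2*W - 2*h)
g(-18, o) - 1635 = (3 - 2*5 - 2*(-18)) - 1635 = (3 - 10 + 36) - 1635 = 29 - 1635 = -1606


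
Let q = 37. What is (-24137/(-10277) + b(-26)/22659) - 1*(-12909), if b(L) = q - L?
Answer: 143172465301/11088883 ≈ 12911.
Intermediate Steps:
b(L) = 37 - L
(-24137/(-10277) + b(-26)/22659) - 1*(-12909) = (-24137/(-10277) + (37 - 1*(-26))/22659) - 1*(-12909) = (-24137*(-1/10277) + (37 + 26)*(1/22659)) + 12909 = (24137/10277 + 63*(1/22659)) + 12909 = (24137/10277 + 3/1079) + 12909 = 26074654/11088883 + 12909 = 143172465301/11088883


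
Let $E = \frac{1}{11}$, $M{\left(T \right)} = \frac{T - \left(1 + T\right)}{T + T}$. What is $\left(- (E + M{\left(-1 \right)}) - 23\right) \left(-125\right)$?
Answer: $\frac{64875}{22} \approx 2948.9$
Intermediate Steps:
$M{\left(T \right)} = - \frac{1}{2 T}$
$E = \frac{1}{11} \approx 0.090909$
$\left(- (E + M{\left(-1 \right)}) - 23\right) \left(-125\right) = \left(- (\frac{1}{11} - \frac{1}{2 \left(-1\right)}) - 23\right) \left(-125\right) = \left(- (\frac{1}{11} - - \frac{1}{2}) - 23\right) \left(-125\right) = \left(- (\frac{1}{11} + \frac{1}{2}) - 23\right) \left(-125\right) = \left(\left(-1\right) \frac{13}{22} - 23\right) \left(-125\right) = \left(- \frac{13}{22} - 23\right) \left(-125\right) = \left(- \frac{519}{22}\right) \left(-125\right) = \frac{64875}{22}$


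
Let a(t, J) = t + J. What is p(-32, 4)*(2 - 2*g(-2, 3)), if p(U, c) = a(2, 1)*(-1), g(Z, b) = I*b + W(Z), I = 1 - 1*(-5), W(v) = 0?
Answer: 102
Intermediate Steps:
I = 6 (I = 1 + 5 = 6)
a(t, J) = J + t
g(Z, b) = 6*b (g(Z, b) = 6*b + 0 = 6*b)
p(U, c) = -3 (p(U, c) = (1 + 2)*(-1) = 3*(-1) = -3)
p(-32, 4)*(2 - 2*g(-2, 3)) = -3*(2 - 12*3) = -3*(2 - 2*18) = -3*(2 - 36) = -3*(-34) = 102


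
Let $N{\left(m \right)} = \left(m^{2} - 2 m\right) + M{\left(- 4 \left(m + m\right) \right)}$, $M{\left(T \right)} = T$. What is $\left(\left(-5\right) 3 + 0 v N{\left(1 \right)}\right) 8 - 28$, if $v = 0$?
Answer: $-148$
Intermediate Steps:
$N{\left(m \right)} = m^{2} - 10 m$ ($N{\left(m \right)} = \left(m^{2} - 2 m\right) - 4 \left(m + m\right) = \left(m^{2} - 2 m\right) - 4 \cdot 2 m = \left(m^{2} - 2 m\right) - 8 m = m^{2} - 10 m$)
$\left(\left(-5\right) 3 + 0 v N{\left(1 \right)}\right) 8 - 28 = \left(\left(-5\right) 3 + 0 \cdot 0 \cdot 1 \left(-10 + 1\right)\right) 8 - 28 = \left(-15 + 0 \cdot 1 \left(-9\right)\right) 8 - 28 = \left(-15 + 0 \left(-9\right)\right) 8 - 28 = \left(-15 + 0\right) 8 - 28 = \left(-15\right) 8 - 28 = -120 - 28 = -148$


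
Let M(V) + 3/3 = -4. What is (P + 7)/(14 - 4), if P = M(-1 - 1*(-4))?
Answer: 1/5 ≈ 0.20000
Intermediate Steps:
M(V) = -5 (M(V) = -1 - 4 = -5)
P = -5
(P + 7)/(14 - 4) = (-5 + 7)/(14 - 4) = 2/10 = 2*(1/10) = 1/5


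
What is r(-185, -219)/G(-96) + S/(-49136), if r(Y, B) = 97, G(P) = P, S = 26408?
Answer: -456335/294816 ≈ -1.5479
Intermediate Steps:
r(-185, -219)/G(-96) + S/(-49136) = 97/(-96) + 26408/(-49136) = 97*(-1/96) + 26408*(-1/49136) = -97/96 - 3301/6142 = -456335/294816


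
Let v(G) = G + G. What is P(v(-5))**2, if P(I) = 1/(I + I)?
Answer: 1/400 ≈ 0.0025000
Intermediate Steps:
v(G) = 2*G
P(I) = 1/(2*I)
P(v(-5))**2 = (1/(2*((2*(-5)))))**2 = ((1/2)/(-10))**2 = ((1/2)*(-1/10))**2 = (-1/20)**2 = 1/400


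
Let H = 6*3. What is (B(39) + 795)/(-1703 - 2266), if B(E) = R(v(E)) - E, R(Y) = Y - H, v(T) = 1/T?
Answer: -28783/154791 ≈ -0.18595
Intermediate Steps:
H = 18
R(Y) = -18 + Y (R(Y) = Y - 1*18 = Y - 18 = -18 + Y)
B(E) = -18 + 1/E - E (B(E) = (-18 + 1/E) - E = -18 + 1/E - E)
(B(39) + 795)/(-1703 - 2266) = ((-18 + 1/39 - 1*39) + 795)/(-1703 - 2266) = ((-18 + 1/39 - 39) + 795)/(-3969) = (-2222/39 + 795)*(-1/3969) = (28783/39)*(-1/3969) = -28783/154791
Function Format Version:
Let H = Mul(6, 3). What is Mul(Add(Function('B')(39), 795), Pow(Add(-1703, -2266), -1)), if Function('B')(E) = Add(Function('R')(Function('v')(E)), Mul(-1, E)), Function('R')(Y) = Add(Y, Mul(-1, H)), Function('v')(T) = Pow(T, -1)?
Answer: Rational(-28783, 154791) ≈ -0.18595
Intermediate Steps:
H = 18
Function('R')(Y) = Add(-18, Y) (Function('R')(Y) = Add(Y, Mul(-1, 18)) = Add(Y, -18) = Add(-18, Y))
Function('B')(E) = Add(-18, Pow(E, -1), Mul(-1, E)) (Function('B')(E) = Add(Add(-18, Pow(E, -1)), Mul(-1, E)) = Add(-18, Pow(E, -1), Mul(-1, E)))
Mul(Add(Function('B')(39), 795), Pow(Add(-1703, -2266), -1)) = Mul(Add(Add(-18, Pow(39, -1), Mul(-1, 39)), 795), Pow(Add(-1703, -2266), -1)) = Mul(Add(Add(-18, Rational(1, 39), -39), 795), Pow(-3969, -1)) = Mul(Add(Rational(-2222, 39), 795), Rational(-1, 3969)) = Mul(Rational(28783, 39), Rational(-1, 3969)) = Rational(-28783, 154791)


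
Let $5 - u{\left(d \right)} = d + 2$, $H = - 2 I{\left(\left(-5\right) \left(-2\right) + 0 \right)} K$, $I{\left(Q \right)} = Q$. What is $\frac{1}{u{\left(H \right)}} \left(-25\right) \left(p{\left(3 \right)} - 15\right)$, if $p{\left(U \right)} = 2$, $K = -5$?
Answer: $- \frac{325}{97} \approx -3.3505$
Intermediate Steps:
$H = 100$ ($H = - 2 \left(\left(-5\right) \left(-2\right) + 0\right) \left(-5\right) = - 2 \left(10 + 0\right) \left(-5\right) = \left(-2\right) 10 \left(-5\right) = \left(-20\right) \left(-5\right) = 100$)
$u{\left(d \right)} = 3 - d$ ($u{\left(d \right)} = 5 - \left(d + 2\right) = 5 - \left(2 + d\right) = 3 - d$)
$\frac{1}{u{\left(H \right)}} \left(-25\right) \left(p{\left(3 \right)} - 15\right) = \frac{1}{3 - 100} \left(-25\right) \left(2 - 15\right) = \frac{1}{3 - 100} \left(-25\right) \left(-13\right) = \frac{1}{-97} \left(-25\right) \left(-13\right) = \left(- \frac{1}{97}\right) \left(-25\right) \left(-13\right) = \frac{25}{97} \left(-13\right) = - \frac{325}{97}$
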